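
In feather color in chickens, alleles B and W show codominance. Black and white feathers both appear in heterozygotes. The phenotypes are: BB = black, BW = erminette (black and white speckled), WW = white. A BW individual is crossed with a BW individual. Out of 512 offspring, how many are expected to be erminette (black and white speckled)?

Punnett square for BW × BW:
Offspring genotypes: 1 BB, 2 BW, 1 WW
Phenotype counts: 1 black, 2 erminette (black and white speckled), 1 white
erminette (black and white speckled): 2 out of 4 → fraction 1/2
Expected count = 1/2 × 512 = 256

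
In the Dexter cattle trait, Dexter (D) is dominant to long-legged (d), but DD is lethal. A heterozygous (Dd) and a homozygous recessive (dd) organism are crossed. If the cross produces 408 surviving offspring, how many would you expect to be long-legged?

Cross: Dd × dd
Punnett square offspring (before lethality): 2 Dd, 2 dd
No DD offspring are produced in this cross.
long-legged: 2 out of 4 → fraction 1/2
Expected count = 1/2 × 408 = 204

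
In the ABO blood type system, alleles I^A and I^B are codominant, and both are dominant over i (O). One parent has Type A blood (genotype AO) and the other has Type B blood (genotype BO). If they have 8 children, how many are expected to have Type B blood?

Cross: AO × BO
Possible offspring genotypes: 1 AB, 1 AO, 1 BO, 1 OO
Blood type counts: 1 Type AB, 1 Type A, 1 Type B, 1 Type O
Probability of Type B: 1/4
Expected count = 1/4 × 8 = 2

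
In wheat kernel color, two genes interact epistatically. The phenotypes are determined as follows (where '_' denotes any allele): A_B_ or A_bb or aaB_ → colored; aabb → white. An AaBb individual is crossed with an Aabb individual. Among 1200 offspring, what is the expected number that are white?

Cross: AaBb × Aabb — consider each gene separately:
A gene: Aa × Aa → 1 AA, 2 Aa, 1 aa → 3 A_ : 1 aa (out of 4)
B gene: Bb × bb → 2 Bb, 2 bb → 2 B_ : 2 bb (out of 4)
Genotype classes (out of 4 × 4 = 16): A_B_ = 3×2 = 6; A_bb = 3×2 = 6; aaB_ = 1×2 = 2; aabb = 1×2 = 2
Apply the phenotype rules: A_B_ (6) + A_bb (6) + aaB_ (2) → colored; aabb (2) → white
Phenotype counts (out of 16): 14 colored, 2 white
white: 2 out of 16 → fraction 1/8
Expected count = 1/8 × 1200 = 150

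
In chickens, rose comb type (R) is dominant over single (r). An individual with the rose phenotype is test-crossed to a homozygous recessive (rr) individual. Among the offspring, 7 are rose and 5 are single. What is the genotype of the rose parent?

Test cross: ? × rr
Offspring: 7 rose, 5 single — approximately 1:1.
A 1:1 ratio in a test cross indicates the unknown parent is heterozygous (Rr).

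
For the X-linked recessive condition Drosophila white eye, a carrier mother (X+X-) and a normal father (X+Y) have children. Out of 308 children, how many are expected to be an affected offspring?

Cross: X+X- × X+Y
Offspring: 1 X+X+, 1 X+Y, 1 X+X-, 1 X-Y
Probability of an affected offspring: 1/4
Expected count = 1/4 × 308 = 77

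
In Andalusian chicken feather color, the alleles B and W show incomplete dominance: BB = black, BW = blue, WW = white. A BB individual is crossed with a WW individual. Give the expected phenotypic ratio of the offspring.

Punnett square for BB × WW:
Offspring genotypes: 4 BW
Phenotype counts: 4 blue
Ratio: all blue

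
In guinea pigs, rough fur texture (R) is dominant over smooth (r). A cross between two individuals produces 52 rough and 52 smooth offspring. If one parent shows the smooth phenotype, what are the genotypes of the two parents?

Observed offspring: 52 rough, 52 smooth
The observed ratio simplifies to 1:1. One parent shows smooth, so its genotype must be rr. A 1:1 offspring split requires the other parent to be heterozygous (Rr).
Parent genotypes: rr × Rr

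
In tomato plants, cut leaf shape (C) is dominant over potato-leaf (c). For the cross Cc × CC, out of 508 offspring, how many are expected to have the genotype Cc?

Punnett square for Cc × CC:
Offspring genotypes: 2 CC, 2 Cc
Total offspring: 4
Count with target: 2
Probability: 2/4 = 1/2
Expected count = 1/2 × 508 = 254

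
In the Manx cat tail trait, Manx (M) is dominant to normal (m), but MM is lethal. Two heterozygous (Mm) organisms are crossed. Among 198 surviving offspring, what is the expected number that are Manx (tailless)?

Cross: Mm × Mm
Punnett square offspring (before lethality): 1 MM, 2 Mm, 1 mm
The MM genotype is lethal (embryos die); surviving offspring: 2 Mm, 1 mm
Manx (tailless): 2 out of 3 → fraction 2/3
Expected count = 2/3 × 198 = 132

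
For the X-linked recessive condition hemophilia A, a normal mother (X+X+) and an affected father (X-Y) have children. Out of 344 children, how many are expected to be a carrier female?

Cross: X+X+ × X-Y
Offspring: 2 X+X-, 2 X+Y
Probability of a carrier female: 2/4 = 1/2
Expected count = 1/2 × 344 = 172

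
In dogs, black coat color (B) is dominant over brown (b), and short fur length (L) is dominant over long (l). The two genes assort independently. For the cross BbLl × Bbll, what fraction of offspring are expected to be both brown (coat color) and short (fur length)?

Dihybrid cross BbLl × Bbll — consider each gene separately:
coat color: Bb × Bb → 1 BB, 2 Bb, 1 bb → 3 B_ : 1 bb (out of 4)
fur length: Ll × ll → 2 Ll, 2 ll → 2 L_ : 2 ll (out of 4)
Looking for: brown (bb) and short (L_)
P(brown) = 1/4, P(short) = 2/4
P(both) = 1/4 × 2/4 = 2/16 = 1/8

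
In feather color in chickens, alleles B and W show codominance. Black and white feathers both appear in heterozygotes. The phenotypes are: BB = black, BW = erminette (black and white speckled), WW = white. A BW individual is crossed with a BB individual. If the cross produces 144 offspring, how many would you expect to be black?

Punnett square for BW × BB:
Offspring genotypes: 2 BB, 2 BW
Phenotype counts: 2 black, 2 erminette (black and white speckled)
black: 2 out of 4 → fraction 1/2
Expected count = 1/2 × 144 = 72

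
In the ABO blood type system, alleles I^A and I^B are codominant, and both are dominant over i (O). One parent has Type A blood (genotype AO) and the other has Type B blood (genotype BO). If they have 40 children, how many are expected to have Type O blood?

Cross: AO × BO
Possible offspring genotypes: 1 AB, 1 AO, 1 BO, 1 OO
Blood type counts: 1 Type AB, 1 Type A, 1 Type B, 1 Type O
Probability of Type O: 1/4
Expected count = 1/4 × 40 = 10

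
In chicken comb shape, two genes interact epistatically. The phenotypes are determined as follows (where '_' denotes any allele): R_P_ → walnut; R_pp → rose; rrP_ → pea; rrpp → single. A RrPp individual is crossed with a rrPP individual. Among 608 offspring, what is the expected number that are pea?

Cross: RrPp × rrPP — consider each gene separately:
R gene: Rr × rr → 2 Rr, 2 rr → 2 R_ : 2 rr (out of 4)
P gene: Pp × PP → 2 PP, 2 Pp → 4 P_ (out of 4)
Genotype classes (out of 4 × 4 = 16): R_P_ = 2×4 = 8; rrP_ = 2×4 = 8
Apply the phenotype rules: R_P_ (8) → walnut; rrP_ (8) → pea
Phenotype counts (out of 16): 8 walnut, 8 pea
pea: 8 out of 16 → fraction 1/2
Expected count = 1/2 × 608 = 304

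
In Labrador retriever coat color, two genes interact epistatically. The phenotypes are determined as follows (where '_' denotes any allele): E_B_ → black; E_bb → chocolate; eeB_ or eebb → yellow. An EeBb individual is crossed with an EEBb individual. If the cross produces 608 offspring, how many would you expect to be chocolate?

Cross: EeBb × EEBb — consider each gene separately:
E gene: Ee × EE → 2 EE, 2 Ee → 4 E_ (out of 4)
B gene: Bb × Bb → 1 BB, 2 Bb, 1 bb → 3 B_ : 1 bb (out of 4)
Genotype classes (out of 4 × 4 = 16): E_B_ = 4×3 = 12; E_bb = 4×1 = 4
Apply the phenotype rules: E_B_ (12) → black; E_bb (4) → chocolate
Phenotype counts (out of 16): 12 black, 4 chocolate
chocolate: 4 out of 16 → fraction 1/4
Expected count = 1/4 × 608 = 152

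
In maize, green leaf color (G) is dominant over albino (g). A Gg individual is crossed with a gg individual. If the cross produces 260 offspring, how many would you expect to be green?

Punnett square for Gg × gg:
Offspring genotypes: 2 Gg, 2 gg
green: 2, albino: 2
green: 2 out of 4 → fraction 1/2
Expected count = 1/2 × 260 = 130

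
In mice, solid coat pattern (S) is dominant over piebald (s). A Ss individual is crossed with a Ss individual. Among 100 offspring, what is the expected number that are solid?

Punnett square for Ss × Ss:
Offspring genotypes: 1 SS, 2 Ss, 1 ss
solid: 3, piebald: 1
solid: 3 out of 4 → fraction 3/4
Expected count = 3/4 × 100 = 75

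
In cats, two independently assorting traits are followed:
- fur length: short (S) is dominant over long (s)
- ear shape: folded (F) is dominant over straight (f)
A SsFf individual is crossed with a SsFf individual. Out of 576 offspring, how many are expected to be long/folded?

Dihybrid cross SsFf × SsFf — consider each gene separately:
fur length: Ss × Ss → 1 SS, 2 Ss, 1 ss → 3 S_ : 1 ss (out of 4)
ear shape: Ff × Ff → 1 FF, 2 Ff, 1 ff → 3 F_ : 1 ff (out of 4)
Combine (counts out of 4 × 4 = 16): short/folded (S_F_) = 3×3 = 9; short/straight (S_ff) = 3×1 = 3; long/folded (ssF_) = 1×3 = 3; long/straight (ssff) = 1×1 = 1
Phenotype counts (out of 16): 9 short/folded, 3 short/straight, 3 long/folded, 1 long/straight
long/folded: 3 out of 16 → fraction 3/16
Expected count = 3/16 × 576 = 108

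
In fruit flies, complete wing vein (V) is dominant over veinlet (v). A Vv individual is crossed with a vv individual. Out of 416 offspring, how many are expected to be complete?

Punnett square for Vv × vv:
Offspring genotypes: 2 Vv, 2 vv
complete: 2, veinlet: 2
complete: 2 out of 4 → fraction 1/2
Expected count = 1/2 × 416 = 208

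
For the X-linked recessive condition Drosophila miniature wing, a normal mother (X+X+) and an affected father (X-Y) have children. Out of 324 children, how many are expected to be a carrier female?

Cross: X+X+ × X-Y
Offspring: 2 X+X-, 2 X+Y
Probability of a carrier female: 2/4 = 1/2
Expected count = 1/2 × 324 = 162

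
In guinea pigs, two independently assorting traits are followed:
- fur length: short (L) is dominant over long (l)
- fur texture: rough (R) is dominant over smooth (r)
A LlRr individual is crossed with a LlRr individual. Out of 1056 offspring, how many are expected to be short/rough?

Dihybrid cross LlRr × LlRr — consider each gene separately:
fur length: Ll × Ll → 1 LL, 2 Ll, 1 ll → 3 L_ : 1 ll (out of 4)
fur texture: Rr × Rr → 1 RR, 2 Rr, 1 rr → 3 R_ : 1 rr (out of 4)
Combine (counts out of 4 × 4 = 16): short/rough (L_R_) = 3×3 = 9; short/smooth (L_rr) = 3×1 = 3; long/rough (llR_) = 1×3 = 3; long/smooth (llrr) = 1×1 = 1
Phenotype counts (out of 16): 9 short/rough, 3 short/smooth, 3 long/rough, 1 long/smooth
short/rough: 9 out of 16 → fraction 9/16
Expected count = 9/16 × 1056 = 594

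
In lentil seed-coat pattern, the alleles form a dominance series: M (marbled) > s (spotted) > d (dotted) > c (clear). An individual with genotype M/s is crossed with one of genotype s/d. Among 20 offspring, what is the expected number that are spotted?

Cross: M/s × s/d
Allele dominance: M > s > d > c
Offspring genotypes: 1 M/s, 1 M/d, 1 s/s, 1 s/d
Phenotype counts: 2 marbled, 2 spotted
spotted: 2 out of 4 → fraction 1/2
Expected count = 1/2 × 20 = 10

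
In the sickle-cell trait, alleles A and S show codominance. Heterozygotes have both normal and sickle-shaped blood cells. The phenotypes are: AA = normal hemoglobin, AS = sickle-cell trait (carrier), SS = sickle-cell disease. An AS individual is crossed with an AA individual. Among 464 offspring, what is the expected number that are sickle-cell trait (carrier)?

Punnett square for AS × AA:
Offspring genotypes: 2 AA, 2 AS
Phenotype counts: 2 normal hemoglobin, 2 sickle-cell trait (carrier)
sickle-cell trait (carrier): 2 out of 4 → fraction 1/2
Expected count = 1/2 × 464 = 232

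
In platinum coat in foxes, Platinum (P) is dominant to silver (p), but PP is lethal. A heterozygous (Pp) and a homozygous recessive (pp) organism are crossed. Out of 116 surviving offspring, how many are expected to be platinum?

Cross: Pp × pp
Punnett square offspring (before lethality): 2 Pp, 2 pp
No PP offspring are produced in this cross.
platinum: 2 out of 4 → fraction 1/2
Expected count = 1/2 × 116 = 58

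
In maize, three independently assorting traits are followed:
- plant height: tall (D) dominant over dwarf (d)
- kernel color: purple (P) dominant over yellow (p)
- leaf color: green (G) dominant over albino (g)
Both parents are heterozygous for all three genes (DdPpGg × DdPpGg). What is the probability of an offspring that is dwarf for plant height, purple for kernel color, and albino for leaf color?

Trihybrid cross: DdPpGg × DdPpGg
Each trait segregates independently with a 3:1 phenotypic ratio, so each gene contributes 3/4 (dominant) or 1/4 (recessive).
Target: dwarf (plant height), purple (kernel color), albino (leaf color)
Probability = product of independent per-trait probabilities
= 1/4 × 3/4 × 1/4 = 3/64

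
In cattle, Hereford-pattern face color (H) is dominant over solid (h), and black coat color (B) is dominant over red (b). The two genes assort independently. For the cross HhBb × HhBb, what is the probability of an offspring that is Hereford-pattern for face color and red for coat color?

Dihybrid cross HhBb × HhBb — consider each gene separately:
face color: Hh × Hh → 1 HH, 2 Hh, 1 hh → 3 H_ : 1 hh (out of 4)
coat color: Bb × Bb → 1 BB, 2 Bb, 1 bb → 3 B_ : 1 bb (out of 4)
Looking for: Hereford-pattern (H_) and red (bb)
P(Hereford-pattern) = 3/4, P(red) = 1/4
P(both) = 3/4 × 1/4 = 3/16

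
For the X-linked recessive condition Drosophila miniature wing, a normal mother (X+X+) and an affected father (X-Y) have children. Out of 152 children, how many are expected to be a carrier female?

Cross: X+X+ × X-Y
Offspring: 2 X+X-, 2 X+Y
Probability of a carrier female: 2/4 = 1/2
Expected count = 1/2 × 152 = 76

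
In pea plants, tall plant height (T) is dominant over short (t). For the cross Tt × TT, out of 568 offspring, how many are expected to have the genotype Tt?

Punnett square for Tt × TT:
Offspring genotypes: 2 TT, 2 Tt
Total offspring: 4
Count with target: 2
Probability: 2/4 = 1/2
Expected count = 1/2 × 568 = 284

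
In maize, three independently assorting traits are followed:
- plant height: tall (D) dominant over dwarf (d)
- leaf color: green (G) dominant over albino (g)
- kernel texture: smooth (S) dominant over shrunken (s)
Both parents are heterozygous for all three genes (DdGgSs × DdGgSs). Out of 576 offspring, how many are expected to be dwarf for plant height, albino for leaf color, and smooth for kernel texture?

Trihybrid cross: DdGgSs × DdGgSs
Each trait segregates independently with a 3:1 phenotypic ratio, so each gene contributes 3/4 (dominant) or 1/4 (recessive).
Target: dwarf (plant height), albino (leaf color), smooth (kernel texture)
Probability = product of independent per-trait probabilities
= 1/4 × 1/4 × 3/4 = 3/64
Expected count = 3/64 × 576 = 27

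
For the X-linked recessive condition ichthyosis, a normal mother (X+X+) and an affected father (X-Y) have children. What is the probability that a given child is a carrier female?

Cross: X+X+ × X-Y
Offspring: 2 X+X-, 2 X+Y
Probability of a carrier female: 2/4 = 1/2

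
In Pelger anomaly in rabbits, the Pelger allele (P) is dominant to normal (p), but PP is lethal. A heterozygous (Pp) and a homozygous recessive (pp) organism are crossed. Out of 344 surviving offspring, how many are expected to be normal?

Cross: Pp × pp
Punnett square offspring (before lethality): 2 Pp, 2 pp
No PP offspring are produced in this cross.
normal: 2 out of 4 → fraction 1/2
Expected count = 1/2 × 344 = 172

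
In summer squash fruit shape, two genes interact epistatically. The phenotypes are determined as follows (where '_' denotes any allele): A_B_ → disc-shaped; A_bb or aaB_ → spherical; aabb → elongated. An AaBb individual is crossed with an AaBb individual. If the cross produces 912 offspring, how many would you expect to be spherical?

Cross: AaBb × AaBb — consider each gene separately:
A gene: Aa × Aa → 1 AA, 2 Aa, 1 aa → 3 A_ : 1 aa (out of 4)
B gene: Bb × Bb → 1 BB, 2 Bb, 1 bb → 3 B_ : 1 bb (out of 4)
Genotype classes (out of 4 × 4 = 16): A_B_ = 3×3 = 9; A_bb = 3×1 = 3; aaB_ = 1×3 = 3; aabb = 1×1 = 1
Apply the phenotype rules: A_B_ (9) → disc-shaped; A_bb (3) + aaB_ (3) → spherical; aabb (1) → elongated
Phenotype counts (out of 16): 9 disc-shaped, 6 spherical, 1 elongated
spherical: 6 out of 16 → fraction 3/8
Expected count = 3/8 × 912 = 342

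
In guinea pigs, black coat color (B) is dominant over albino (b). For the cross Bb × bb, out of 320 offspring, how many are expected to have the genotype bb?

Punnett square for Bb × bb:
Offspring genotypes: 2 Bb, 2 bb
Total offspring: 4
Count with target: 2
Probability: 2/4 = 1/2
Expected count = 1/2 × 320 = 160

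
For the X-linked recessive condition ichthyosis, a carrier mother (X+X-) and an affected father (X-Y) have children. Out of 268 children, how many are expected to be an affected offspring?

Cross: X+X- × X-Y
Offspring: 1 X+X-, 1 X+Y, 1 X-X-, 1 X-Y
Probability of an affected offspring: 2/4 = 1/2
Expected count = 1/2 × 268 = 134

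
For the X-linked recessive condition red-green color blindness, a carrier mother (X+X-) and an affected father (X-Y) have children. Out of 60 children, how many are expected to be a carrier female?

Cross: X+X- × X-Y
Offspring: 1 X+X-, 1 X+Y, 1 X-X-, 1 X-Y
Probability of a carrier female: 1/4
Expected count = 1/4 × 60 = 15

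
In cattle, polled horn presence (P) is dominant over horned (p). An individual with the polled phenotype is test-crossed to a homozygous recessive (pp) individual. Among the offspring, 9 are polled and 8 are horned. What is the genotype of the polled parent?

Test cross: ? × pp
Offspring: 9 polled, 8 horned — approximately 1:1.
A 1:1 ratio in a test cross indicates the unknown parent is heterozygous (Pp).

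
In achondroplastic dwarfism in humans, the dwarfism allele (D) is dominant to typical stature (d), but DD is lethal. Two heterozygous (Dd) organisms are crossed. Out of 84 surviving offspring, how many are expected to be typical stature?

Cross: Dd × Dd
Punnett square offspring (before lethality): 1 DD, 2 Dd, 1 dd
The DD genotype is lethal (embryos die); surviving offspring: 2 Dd, 1 dd
typical stature: 1 out of 3 → fraction 1/3
Expected count = 1/3 × 84 = 28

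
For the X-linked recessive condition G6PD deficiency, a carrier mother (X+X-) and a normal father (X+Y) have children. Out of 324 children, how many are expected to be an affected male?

Cross: X+X- × X+Y
Offspring: 1 X+X+, 1 X+Y, 1 X+X-, 1 X-Y
Probability of an affected male: 1/4
Expected count = 1/4 × 324 = 81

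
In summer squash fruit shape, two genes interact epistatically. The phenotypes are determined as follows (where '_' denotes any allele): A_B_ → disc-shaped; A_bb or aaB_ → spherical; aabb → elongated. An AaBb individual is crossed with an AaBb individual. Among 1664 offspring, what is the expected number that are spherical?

Cross: AaBb × AaBb — consider each gene separately:
A gene: Aa × Aa → 1 AA, 2 Aa, 1 aa → 3 A_ : 1 aa (out of 4)
B gene: Bb × Bb → 1 BB, 2 Bb, 1 bb → 3 B_ : 1 bb (out of 4)
Genotype classes (out of 4 × 4 = 16): A_B_ = 3×3 = 9; A_bb = 3×1 = 3; aaB_ = 1×3 = 3; aabb = 1×1 = 1
Apply the phenotype rules: A_B_ (9) → disc-shaped; A_bb (3) + aaB_ (3) → spherical; aabb (1) → elongated
Phenotype counts (out of 16): 9 disc-shaped, 6 spherical, 1 elongated
spherical: 6 out of 16 → fraction 3/8
Expected count = 3/8 × 1664 = 624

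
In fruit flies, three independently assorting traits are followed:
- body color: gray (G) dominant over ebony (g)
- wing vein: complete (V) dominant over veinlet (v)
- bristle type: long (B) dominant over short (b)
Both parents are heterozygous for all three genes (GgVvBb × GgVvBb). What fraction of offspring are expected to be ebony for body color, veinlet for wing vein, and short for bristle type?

Trihybrid cross: GgVvBb × GgVvBb
Each trait segregates independently with a 3:1 phenotypic ratio, so each gene contributes 3/4 (dominant) or 1/4 (recessive).
Target: ebony (body color), veinlet (wing vein), short (bristle type)
Probability = product of independent per-trait probabilities
= 1/4 × 1/4 × 1/4 = 1/64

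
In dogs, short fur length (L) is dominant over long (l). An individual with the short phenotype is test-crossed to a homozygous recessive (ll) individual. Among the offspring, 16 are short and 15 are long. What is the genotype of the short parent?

Test cross: ? × ll
Offspring: 16 short, 15 long — approximately 1:1.
A 1:1 ratio in a test cross indicates the unknown parent is heterozygous (Ll).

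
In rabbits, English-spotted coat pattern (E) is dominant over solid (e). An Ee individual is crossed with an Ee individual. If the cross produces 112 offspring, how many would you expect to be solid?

Punnett square for Ee × Ee:
Offspring genotypes: 1 EE, 2 Ee, 1 ee
English-spotted: 3, solid: 1
solid: 1 out of 4 → fraction 1/4
Expected count = 1/4 × 112 = 28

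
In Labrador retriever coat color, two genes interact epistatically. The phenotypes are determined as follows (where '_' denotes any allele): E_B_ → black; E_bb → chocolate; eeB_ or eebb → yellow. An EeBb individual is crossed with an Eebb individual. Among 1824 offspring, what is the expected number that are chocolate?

Cross: EeBb × Eebb — consider each gene separately:
E gene: Ee × Ee → 1 EE, 2 Ee, 1 ee → 3 E_ : 1 ee (out of 4)
B gene: Bb × bb → 2 Bb, 2 bb → 2 B_ : 2 bb (out of 4)
Genotype classes (out of 4 × 4 = 16): E_B_ = 3×2 = 6; E_bb = 3×2 = 6; eeB_ = 1×2 = 2; eebb = 1×2 = 2
Apply the phenotype rules: E_B_ (6) → black; E_bb (6) → chocolate; eeB_ (2) + eebb (2) → yellow
Phenotype counts (out of 16): 6 black, 6 chocolate, 4 yellow
chocolate: 6 out of 16 → fraction 3/8
Expected count = 3/8 × 1824 = 684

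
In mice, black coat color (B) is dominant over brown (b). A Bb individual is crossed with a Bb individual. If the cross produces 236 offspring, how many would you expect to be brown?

Punnett square for Bb × Bb:
Offspring genotypes: 1 BB, 2 Bb, 1 bb
black: 3, brown: 1
brown: 1 out of 4 → fraction 1/4
Expected count = 1/4 × 236 = 59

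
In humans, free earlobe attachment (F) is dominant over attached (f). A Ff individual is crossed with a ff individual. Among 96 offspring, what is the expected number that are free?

Punnett square for Ff × ff:
Offspring genotypes: 2 Ff, 2 ff
free: 2, attached: 2
free: 2 out of 4 → fraction 1/2
Expected count = 1/2 × 96 = 48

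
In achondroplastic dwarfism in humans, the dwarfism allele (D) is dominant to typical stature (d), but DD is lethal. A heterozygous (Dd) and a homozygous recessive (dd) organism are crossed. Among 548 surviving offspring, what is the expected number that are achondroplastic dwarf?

Cross: Dd × dd
Punnett square offspring (before lethality): 2 Dd, 2 dd
No DD offspring are produced in this cross.
achondroplastic dwarf: 2 out of 4 → fraction 1/2
Expected count = 1/2 × 548 = 274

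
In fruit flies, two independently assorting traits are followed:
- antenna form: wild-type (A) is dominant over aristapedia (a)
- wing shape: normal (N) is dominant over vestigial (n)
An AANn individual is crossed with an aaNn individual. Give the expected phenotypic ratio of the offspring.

Dihybrid cross AANn × aaNn — consider each gene separately:
antenna form: AA × aa → 4 Aa → 4 A_ (out of 4)
wing shape: Nn × Nn → 1 NN, 2 Nn, 1 nn → 3 N_ : 1 nn (out of 4)
Combine (counts out of 4 × 4 = 16): wild-type/normal (A_N_) = 4×3 = 12; wild-type/vestigial (A_nn) = 4×1 = 4
Phenotype counts (out of 16): 12 wild-type/normal, 4 wild-type/vestigial
Ratio: 3 wild-type/normal : 1 wild-type/vestigial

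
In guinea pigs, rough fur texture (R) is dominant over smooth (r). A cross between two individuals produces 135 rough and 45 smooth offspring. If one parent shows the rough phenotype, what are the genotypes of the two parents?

Observed offspring: 135 rough, 45 smooth
The observed ratio simplifies to 3:1. Smooth (rr) offspring appear, so each parent must contribute one r allele. The parent stated to show rough carries R, so it is Rr. The other parent is then either Rr or rr: Rr × rr would give a 1:1 split, whereas Rr × Rr gives 3:1 — matching the data. So both parents are heterozygous (Rr × Rr).
Parent genotypes: Rr × Rr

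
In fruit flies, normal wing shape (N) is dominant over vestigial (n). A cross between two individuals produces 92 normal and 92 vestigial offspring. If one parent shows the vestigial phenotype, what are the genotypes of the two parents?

Observed offspring: 92 normal, 92 vestigial
The observed ratio simplifies to 1:1. One parent shows vestigial, so its genotype must be nn. A 1:1 offspring split requires the other parent to be heterozygous (Nn).
Parent genotypes: nn × Nn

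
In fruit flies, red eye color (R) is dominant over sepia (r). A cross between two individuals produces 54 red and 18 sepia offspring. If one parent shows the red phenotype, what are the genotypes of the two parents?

Observed offspring: 54 red, 18 sepia
The observed ratio simplifies to 3:1. Sepia (rr) offspring appear, so each parent must contribute one r allele. The parent stated to show red carries R, so it is Rr. The other parent is then either Rr or rr: Rr × rr would give a 1:1 split, whereas Rr × Rr gives 3:1 — matching the data. So both parents are heterozygous (Rr × Rr).
Parent genotypes: Rr × Rr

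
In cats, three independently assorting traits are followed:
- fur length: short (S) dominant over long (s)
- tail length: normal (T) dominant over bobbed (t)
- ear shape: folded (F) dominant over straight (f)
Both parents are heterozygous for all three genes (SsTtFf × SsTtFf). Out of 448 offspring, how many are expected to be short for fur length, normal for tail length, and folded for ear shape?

Trihybrid cross: SsTtFf × SsTtFf
Each trait segregates independently with a 3:1 phenotypic ratio, so each gene contributes 3/4 (dominant) or 1/4 (recessive).
Target: short (fur length), normal (tail length), folded (ear shape)
Probability = product of independent per-trait probabilities
= 3/4 × 3/4 × 3/4 = 27/64
Expected count = 27/64 × 448 = 189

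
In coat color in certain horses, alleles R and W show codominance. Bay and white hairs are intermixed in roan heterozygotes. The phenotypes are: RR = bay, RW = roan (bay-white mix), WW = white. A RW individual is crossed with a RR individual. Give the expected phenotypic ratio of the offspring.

Punnett square for RW × RR:
Offspring genotypes: 2 RR, 2 RW
Phenotype counts: 2 bay, 2 roan (bay-white mix)
Ratio: 1 bay : 1 roan (bay-white mix)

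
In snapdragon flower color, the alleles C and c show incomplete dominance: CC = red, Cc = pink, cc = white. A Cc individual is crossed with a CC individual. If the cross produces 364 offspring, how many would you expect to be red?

Punnett square for Cc × CC:
Offspring genotypes: 2 CC, 2 Cc
Phenotype counts: 2 red, 2 pink
red: 2 out of 4 → fraction 1/2
Expected count = 1/2 × 364 = 182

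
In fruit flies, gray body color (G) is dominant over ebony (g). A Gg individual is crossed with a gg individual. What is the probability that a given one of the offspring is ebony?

Punnett square for Gg × gg:
Offspring genotypes: 2 Gg, 2 gg
gray: 2, ebony: 2
ebony: 2 out of 4
Probability: 2/4 = 1/2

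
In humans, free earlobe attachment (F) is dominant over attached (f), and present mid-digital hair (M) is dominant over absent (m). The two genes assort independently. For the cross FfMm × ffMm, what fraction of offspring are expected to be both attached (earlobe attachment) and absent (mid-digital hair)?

Dihybrid cross FfMm × ffMm — consider each gene separately:
earlobe attachment: Ff × ff → 2 Ff, 2 ff → 2 F_ : 2 ff (out of 4)
mid-digital hair: Mm × Mm → 1 MM, 2 Mm, 1 mm → 3 M_ : 1 mm (out of 4)
Looking for: attached (ff) and absent (mm)
P(attached) = 2/4, P(absent) = 1/4
P(both) = 2/4 × 1/4 = 2/16 = 1/8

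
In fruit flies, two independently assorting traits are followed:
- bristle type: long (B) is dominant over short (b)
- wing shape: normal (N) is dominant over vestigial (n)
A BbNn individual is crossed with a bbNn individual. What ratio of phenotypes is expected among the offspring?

Dihybrid cross BbNn × bbNn — consider each gene separately:
bristle type: Bb × bb → 2 Bb, 2 bb → 2 B_ : 2 bb (out of 4)
wing shape: Nn × Nn → 1 NN, 2 Nn, 1 nn → 3 N_ : 1 nn (out of 4)
Combine (counts out of 4 × 4 = 16): long/normal (B_N_) = 2×3 = 6; long/vestigial (B_nn) = 2×1 = 2; short/normal (bbN_) = 2×3 = 6; short/vestigial (bbnn) = 2×1 = 2
Phenotype counts (out of 16): 6 long/normal, 2 long/vestigial, 6 short/normal, 2 short/vestigial
Ratio: 3 long/normal : 1 long/vestigial : 3 short/normal : 1 short/vestigial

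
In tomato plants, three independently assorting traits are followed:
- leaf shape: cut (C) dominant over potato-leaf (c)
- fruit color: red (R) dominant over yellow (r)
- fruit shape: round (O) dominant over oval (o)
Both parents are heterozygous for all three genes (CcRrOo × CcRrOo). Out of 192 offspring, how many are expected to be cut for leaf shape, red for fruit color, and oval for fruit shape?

Trihybrid cross: CcRrOo × CcRrOo
Each trait segregates independently with a 3:1 phenotypic ratio, so each gene contributes 3/4 (dominant) or 1/4 (recessive).
Target: cut (leaf shape), red (fruit color), oval (fruit shape)
Probability = product of independent per-trait probabilities
= 3/4 × 3/4 × 1/4 = 9/64
Expected count = 9/64 × 192 = 27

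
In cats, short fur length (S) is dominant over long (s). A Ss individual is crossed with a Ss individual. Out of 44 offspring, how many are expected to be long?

Punnett square for Ss × Ss:
Offspring genotypes: 1 SS, 2 Ss, 1 ss
short: 3, long: 1
long: 1 out of 4 → fraction 1/4
Expected count = 1/4 × 44 = 11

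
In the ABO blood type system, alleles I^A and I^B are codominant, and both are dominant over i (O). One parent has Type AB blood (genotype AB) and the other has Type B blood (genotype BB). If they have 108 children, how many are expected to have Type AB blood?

Cross: AB × BB
Possible offspring genotypes: 2 AB, 2 BB
Blood type counts: 2 Type AB, 2 Type B
Probability of Type AB: 2/4 = 1/2
Expected count = 1/2 × 108 = 54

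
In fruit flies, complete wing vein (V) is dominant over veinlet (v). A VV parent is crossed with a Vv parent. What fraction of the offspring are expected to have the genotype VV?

Punnett square for VV × Vv:
Offspring genotypes: 2 VV, 2 Vv
Total offspring: 4
Count with target: 2
Probability: 2/4 = 1/2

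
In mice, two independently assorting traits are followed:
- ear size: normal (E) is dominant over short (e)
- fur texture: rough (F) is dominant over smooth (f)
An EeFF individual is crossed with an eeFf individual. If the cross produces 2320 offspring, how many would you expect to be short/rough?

Dihybrid cross EeFF × eeFf — consider each gene separately:
ear size: Ee × ee → 2 Ee, 2 ee → 2 E_ : 2 ee (out of 4)
fur texture: FF × Ff → 2 FF, 2 Ff → 4 F_ (out of 4)
Combine (counts out of 4 × 4 = 16): normal/rough (E_F_) = 2×4 = 8; short/rough (eeF_) = 2×4 = 8
Phenotype counts (out of 16): 8 normal/rough, 8 short/rough
short/rough: 8 out of 16 → fraction 1/2
Expected count = 1/2 × 2320 = 1160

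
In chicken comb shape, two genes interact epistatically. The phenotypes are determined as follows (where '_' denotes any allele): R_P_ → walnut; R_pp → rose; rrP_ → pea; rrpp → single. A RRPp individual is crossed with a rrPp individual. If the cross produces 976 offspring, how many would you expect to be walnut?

Cross: RRPp × rrPp — consider each gene separately:
R gene: RR × rr → 4 Rr → 4 R_ (out of 4)
P gene: Pp × Pp → 1 PP, 2 Pp, 1 pp → 3 P_ : 1 pp (out of 4)
Genotype classes (out of 4 × 4 = 16): R_P_ = 4×3 = 12; R_pp = 4×1 = 4
Apply the phenotype rules: R_P_ (12) → walnut; R_pp (4) → rose
Phenotype counts (out of 16): 12 walnut, 4 rose
walnut: 12 out of 16 → fraction 3/4
Expected count = 3/4 × 976 = 732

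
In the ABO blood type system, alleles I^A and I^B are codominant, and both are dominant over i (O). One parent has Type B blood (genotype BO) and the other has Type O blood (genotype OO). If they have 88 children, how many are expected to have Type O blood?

Cross: BO × OO
Possible offspring genotypes: 2 BO, 2 OO
Blood type counts: 2 Type B, 2 Type O
Probability of Type O: 2/4 = 1/2
Expected count = 1/2 × 88 = 44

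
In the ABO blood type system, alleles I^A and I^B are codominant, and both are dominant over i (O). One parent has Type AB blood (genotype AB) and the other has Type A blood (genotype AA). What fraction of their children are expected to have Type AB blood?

Cross: AB × AA
Possible offspring genotypes: 2 AA, 2 AB
Blood type counts: 2 Type A, 2 Type AB
Probability of Type AB: 2/4 = 1/2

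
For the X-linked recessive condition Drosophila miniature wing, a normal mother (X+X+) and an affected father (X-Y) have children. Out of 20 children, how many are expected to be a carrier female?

Cross: X+X+ × X-Y
Offspring: 2 X+X-, 2 X+Y
Probability of a carrier female: 2/4 = 1/2
Expected count = 1/2 × 20 = 10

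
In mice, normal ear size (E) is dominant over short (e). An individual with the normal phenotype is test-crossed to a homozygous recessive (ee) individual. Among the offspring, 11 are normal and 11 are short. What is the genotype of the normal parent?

Test cross: ? × ee
Offspring: 11 normal, 11 short — approximately 1:1.
A 1:1 ratio in a test cross indicates the unknown parent is heterozygous (Ee).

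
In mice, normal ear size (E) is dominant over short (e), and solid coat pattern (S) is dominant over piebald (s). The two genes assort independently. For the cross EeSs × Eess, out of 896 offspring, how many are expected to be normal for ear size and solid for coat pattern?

Dihybrid cross EeSs × Eess — consider each gene separately:
ear size: Ee × Ee → 1 EE, 2 Ee, 1 ee → 3 E_ : 1 ee (out of 4)
coat pattern: Ss × ss → 2 Ss, 2 ss → 2 S_ : 2 ss (out of 4)
Looking for: normal (E_) and solid (S_)
P(normal) = 3/4, P(solid) = 2/4
P(both) = 3/4 × 2/4 = 6/16 = 3/8
Expected count = 3/8 × 896 = 336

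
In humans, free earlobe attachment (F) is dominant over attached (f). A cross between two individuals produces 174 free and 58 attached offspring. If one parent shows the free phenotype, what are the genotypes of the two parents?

Observed offspring: 174 free, 58 attached
The observed ratio simplifies to 3:1. Attached (ff) offspring appear, so each parent must contribute one f allele. The parent stated to show free carries F, so it is Ff. The other parent is then either Ff or ff: Ff × ff would give a 1:1 split, whereas Ff × Ff gives 3:1 — matching the data. So both parents are heterozygous (Ff × Ff).
Parent genotypes: Ff × Ff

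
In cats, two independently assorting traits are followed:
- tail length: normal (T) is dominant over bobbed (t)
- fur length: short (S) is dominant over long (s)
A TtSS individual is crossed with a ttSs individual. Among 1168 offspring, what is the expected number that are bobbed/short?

Dihybrid cross TtSS × ttSs — consider each gene separately:
tail length: Tt × tt → 2 Tt, 2 tt → 2 T_ : 2 tt (out of 4)
fur length: SS × Ss → 2 SS, 2 Ss → 4 S_ (out of 4)
Combine (counts out of 4 × 4 = 16): normal/short (T_S_) = 2×4 = 8; bobbed/short (ttS_) = 2×4 = 8
Phenotype counts (out of 16): 8 normal/short, 8 bobbed/short
bobbed/short: 8 out of 16 → fraction 1/2
Expected count = 1/2 × 1168 = 584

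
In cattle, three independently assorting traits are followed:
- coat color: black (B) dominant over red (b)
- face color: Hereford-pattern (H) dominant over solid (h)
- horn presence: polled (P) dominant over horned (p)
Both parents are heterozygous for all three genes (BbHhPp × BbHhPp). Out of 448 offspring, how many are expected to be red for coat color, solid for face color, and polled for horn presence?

Trihybrid cross: BbHhPp × BbHhPp
Each trait segregates independently with a 3:1 phenotypic ratio, so each gene contributes 3/4 (dominant) or 1/4 (recessive).
Target: red (coat color), solid (face color), polled (horn presence)
Probability = product of independent per-trait probabilities
= 1/4 × 1/4 × 3/4 = 3/64
Expected count = 3/64 × 448 = 21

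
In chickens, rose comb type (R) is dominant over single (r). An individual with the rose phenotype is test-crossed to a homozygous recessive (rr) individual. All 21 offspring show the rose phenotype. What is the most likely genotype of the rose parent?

Test cross: ? × rr
All offspring are rose.
If the unknown parent were heterozygous (Rr), about half of 21 offspring would be single; none are. The unknown parent is most likely homozygous dominant (RR).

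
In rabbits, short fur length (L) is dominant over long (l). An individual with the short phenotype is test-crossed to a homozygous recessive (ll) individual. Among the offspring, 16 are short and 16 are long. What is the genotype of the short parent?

Test cross: ? × ll
Offspring: 16 short, 16 long — approximately 1:1.
A 1:1 ratio in a test cross indicates the unknown parent is heterozygous (Ll).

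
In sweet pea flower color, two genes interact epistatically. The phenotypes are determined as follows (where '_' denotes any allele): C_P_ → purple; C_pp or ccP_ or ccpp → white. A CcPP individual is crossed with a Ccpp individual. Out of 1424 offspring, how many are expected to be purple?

Cross: CcPP × Ccpp — consider each gene separately:
C gene: Cc × Cc → 1 CC, 2 Cc, 1 cc → 3 C_ : 1 cc (out of 4)
P gene: PP × pp → 4 Pp → 4 P_ (out of 4)
Genotype classes (out of 4 × 4 = 16): C_P_ = 3×4 = 12; ccP_ = 1×4 = 4
Apply the phenotype rules: C_P_ (12) → purple; ccP_ (4) → white
Phenotype counts (out of 16): 12 purple, 4 white
purple: 12 out of 16 → fraction 3/4
Expected count = 3/4 × 1424 = 1068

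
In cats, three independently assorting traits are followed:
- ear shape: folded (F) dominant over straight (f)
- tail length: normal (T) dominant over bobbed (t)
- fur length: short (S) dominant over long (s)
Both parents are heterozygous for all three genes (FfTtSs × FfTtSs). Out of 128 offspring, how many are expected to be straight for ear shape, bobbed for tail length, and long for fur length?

Trihybrid cross: FfTtSs × FfTtSs
Each trait segregates independently with a 3:1 phenotypic ratio, so each gene contributes 3/4 (dominant) or 1/4 (recessive).
Target: straight (ear shape), bobbed (tail length), long (fur length)
Probability = product of independent per-trait probabilities
= 1/4 × 1/4 × 1/4 = 1/64
Expected count = 1/64 × 128 = 2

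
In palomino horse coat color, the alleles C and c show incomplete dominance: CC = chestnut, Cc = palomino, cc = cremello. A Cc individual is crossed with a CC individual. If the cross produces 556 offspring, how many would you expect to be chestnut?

Punnett square for Cc × CC:
Offspring genotypes: 2 CC, 2 Cc
Phenotype counts: 2 chestnut, 2 palomino
chestnut: 2 out of 4 → fraction 1/2
Expected count = 1/2 × 556 = 278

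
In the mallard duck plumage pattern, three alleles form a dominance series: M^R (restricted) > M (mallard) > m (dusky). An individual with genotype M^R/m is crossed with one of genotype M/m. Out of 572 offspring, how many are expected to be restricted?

Cross: M^R/m × M/m
Allele dominance: M^R > M > m
Offspring genotypes: 1 M^R/M, 1 M^R/m, 1 M/m, 1 m/m
Phenotype counts: 2 restricted, 1 mallard, 1 dusky
restricted: 2 out of 4 → fraction 1/2
Expected count = 1/2 × 572 = 286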